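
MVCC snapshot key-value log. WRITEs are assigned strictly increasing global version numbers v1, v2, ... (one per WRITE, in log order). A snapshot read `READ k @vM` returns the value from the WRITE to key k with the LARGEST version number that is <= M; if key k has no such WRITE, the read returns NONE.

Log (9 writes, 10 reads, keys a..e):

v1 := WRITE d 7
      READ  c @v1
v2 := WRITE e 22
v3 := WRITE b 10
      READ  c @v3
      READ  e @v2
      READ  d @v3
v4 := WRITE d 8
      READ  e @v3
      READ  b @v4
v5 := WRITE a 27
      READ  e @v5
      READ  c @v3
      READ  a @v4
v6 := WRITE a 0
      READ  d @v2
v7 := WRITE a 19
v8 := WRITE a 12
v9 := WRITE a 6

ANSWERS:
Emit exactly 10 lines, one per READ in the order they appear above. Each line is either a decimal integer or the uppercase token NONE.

v1: WRITE d=7  (d history now [(1, 7)])
READ c @v1: history=[] -> no version <= 1 -> NONE
v2: WRITE e=22  (e history now [(2, 22)])
v3: WRITE b=10  (b history now [(3, 10)])
READ c @v3: history=[] -> no version <= 3 -> NONE
READ e @v2: history=[(2, 22)] -> pick v2 -> 22
READ d @v3: history=[(1, 7)] -> pick v1 -> 7
v4: WRITE d=8  (d history now [(1, 7), (4, 8)])
READ e @v3: history=[(2, 22)] -> pick v2 -> 22
READ b @v4: history=[(3, 10)] -> pick v3 -> 10
v5: WRITE a=27  (a history now [(5, 27)])
READ e @v5: history=[(2, 22)] -> pick v2 -> 22
READ c @v3: history=[] -> no version <= 3 -> NONE
READ a @v4: history=[(5, 27)] -> no version <= 4 -> NONE
v6: WRITE a=0  (a history now [(5, 27), (6, 0)])
READ d @v2: history=[(1, 7), (4, 8)] -> pick v1 -> 7
v7: WRITE a=19  (a history now [(5, 27), (6, 0), (7, 19)])
v8: WRITE a=12  (a history now [(5, 27), (6, 0), (7, 19), (8, 12)])
v9: WRITE a=6  (a history now [(5, 27), (6, 0), (7, 19), (8, 12), (9, 6)])

Answer: NONE
NONE
22
7
22
10
22
NONE
NONE
7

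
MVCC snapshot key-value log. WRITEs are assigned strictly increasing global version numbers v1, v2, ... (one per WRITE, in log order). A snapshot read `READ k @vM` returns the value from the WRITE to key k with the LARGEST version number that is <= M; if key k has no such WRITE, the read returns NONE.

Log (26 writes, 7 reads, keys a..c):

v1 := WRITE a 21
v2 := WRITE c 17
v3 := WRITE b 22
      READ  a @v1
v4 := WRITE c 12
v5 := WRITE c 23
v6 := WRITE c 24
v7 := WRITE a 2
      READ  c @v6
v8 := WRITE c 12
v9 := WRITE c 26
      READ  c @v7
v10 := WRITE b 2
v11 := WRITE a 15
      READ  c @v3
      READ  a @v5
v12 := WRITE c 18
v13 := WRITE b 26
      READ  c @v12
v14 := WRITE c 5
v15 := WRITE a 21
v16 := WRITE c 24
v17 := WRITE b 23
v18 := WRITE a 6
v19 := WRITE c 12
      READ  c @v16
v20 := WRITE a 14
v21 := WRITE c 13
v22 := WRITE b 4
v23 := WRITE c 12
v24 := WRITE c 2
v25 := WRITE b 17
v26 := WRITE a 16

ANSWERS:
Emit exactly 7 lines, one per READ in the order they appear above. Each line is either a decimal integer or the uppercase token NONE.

Answer: 21
24
24
17
21
18
24

Derivation:
v1: WRITE a=21  (a history now [(1, 21)])
v2: WRITE c=17  (c history now [(2, 17)])
v3: WRITE b=22  (b history now [(3, 22)])
READ a @v1: history=[(1, 21)] -> pick v1 -> 21
v4: WRITE c=12  (c history now [(2, 17), (4, 12)])
v5: WRITE c=23  (c history now [(2, 17), (4, 12), (5, 23)])
v6: WRITE c=24  (c history now [(2, 17), (4, 12), (5, 23), (6, 24)])
v7: WRITE a=2  (a history now [(1, 21), (7, 2)])
READ c @v6: history=[(2, 17), (4, 12), (5, 23), (6, 24)] -> pick v6 -> 24
v8: WRITE c=12  (c history now [(2, 17), (4, 12), (5, 23), (6, 24), (8, 12)])
v9: WRITE c=26  (c history now [(2, 17), (4, 12), (5, 23), (6, 24), (8, 12), (9, 26)])
READ c @v7: history=[(2, 17), (4, 12), (5, 23), (6, 24), (8, 12), (9, 26)] -> pick v6 -> 24
v10: WRITE b=2  (b history now [(3, 22), (10, 2)])
v11: WRITE a=15  (a history now [(1, 21), (7, 2), (11, 15)])
READ c @v3: history=[(2, 17), (4, 12), (5, 23), (6, 24), (8, 12), (9, 26)] -> pick v2 -> 17
READ a @v5: history=[(1, 21), (7, 2), (11, 15)] -> pick v1 -> 21
v12: WRITE c=18  (c history now [(2, 17), (4, 12), (5, 23), (6, 24), (8, 12), (9, 26), (12, 18)])
v13: WRITE b=26  (b history now [(3, 22), (10, 2), (13, 26)])
READ c @v12: history=[(2, 17), (4, 12), (5, 23), (6, 24), (8, 12), (9, 26), (12, 18)] -> pick v12 -> 18
v14: WRITE c=5  (c history now [(2, 17), (4, 12), (5, 23), (6, 24), (8, 12), (9, 26), (12, 18), (14, 5)])
v15: WRITE a=21  (a history now [(1, 21), (7, 2), (11, 15), (15, 21)])
v16: WRITE c=24  (c history now [(2, 17), (4, 12), (5, 23), (6, 24), (8, 12), (9, 26), (12, 18), (14, 5), (16, 24)])
v17: WRITE b=23  (b history now [(3, 22), (10, 2), (13, 26), (17, 23)])
v18: WRITE a=6  (a history now [(1, 21), (7, 2), (11, 15), (15, 21), (18, 6)])
v19: WRITE c=12  (c history now [(2, 17), (4, 12), (5, 23), (6, 24), (8, 12), (9, 26), (12, 18), (14, 5), (16, 24), (19, 12)])
READ c @v16: history=[(2, 17), (4, 12), (5, 23), (6, 24), (8, 12), (9, 26), (12, 18), (14, 5), (16, 24), (19, 12)] -> pick v16 -> 24
v20: WRITE a=14  (a history now [(1, 21), (7, 2), (11, 15), (15, 21), (18, 6), (20, 14)])
v21: WRITE c=13  (c history now [(2, 17), (4, 12), (5, 23), (6, 24), (8, 12), (9, 26), (12, 18), (14, 5), (16, 24), (19, 12), (21, 13)])
v22: WRITE b=4  (b history now [(3, 22), (10, 2), (13, 26), (17, 23), (22, 4)])
v23: WRITE c=12  (c history now [(2, 17), (4, 12), (5, 23), (6, 24), (8, 12), (9, 26), (12, 18), (14, 5), (16, 24), (19, 12), (21, 13), (23, 12)])
v24: WRITE c=2  (c history now [(2, 17), (4, 12), (5, 23), (6, 24), (8, 12), (9, 26), (12, 18), (14, 5), (16, 24), (19, 12), (21, 13), (23, 12), (24, 2)])
v25: WRITE b=17  (b history now [(3, 22), (10, 2), (13, 26), (17, 23), (22, 4), (25, 17)])
v26: WRITE a=16  (a history now [(1, 21), (7, 2), (11, 15), (15, 21), (18, 6), (20, 14), (26, 16)])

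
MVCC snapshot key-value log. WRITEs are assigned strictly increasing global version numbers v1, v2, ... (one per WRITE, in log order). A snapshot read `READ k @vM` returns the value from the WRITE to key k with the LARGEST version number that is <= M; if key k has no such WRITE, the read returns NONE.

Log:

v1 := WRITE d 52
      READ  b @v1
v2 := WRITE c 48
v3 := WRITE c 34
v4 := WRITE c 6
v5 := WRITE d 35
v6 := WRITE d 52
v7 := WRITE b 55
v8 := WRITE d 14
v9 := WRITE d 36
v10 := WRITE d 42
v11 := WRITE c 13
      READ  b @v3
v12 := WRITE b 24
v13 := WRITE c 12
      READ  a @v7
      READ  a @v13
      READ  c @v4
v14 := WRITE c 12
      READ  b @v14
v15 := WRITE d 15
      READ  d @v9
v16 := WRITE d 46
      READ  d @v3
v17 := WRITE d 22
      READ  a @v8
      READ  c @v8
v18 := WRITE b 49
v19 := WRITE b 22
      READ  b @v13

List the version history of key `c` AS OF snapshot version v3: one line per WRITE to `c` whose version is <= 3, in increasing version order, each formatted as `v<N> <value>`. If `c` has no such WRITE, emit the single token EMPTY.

Scan writes for key=c with version <= 3:
  v1 WRITE d 52 -> skip
  v2 WRITE c 48 -> keep
  v3 WRITE c 34 -> keep
  v4 WRITE c 6 -> drop (> snap)
  v5 WRITE d 35 -> skip
  v6 WRITE d 52 -> skip
  v7 WRITE b 55 -> skip
  v8 WRITE d 14 -> skip
  v9 WRITE d 36 -> skip
  v10 WRITE d 42 -> skip
  v11 WRITE c 13 -> drop (> snap)
  v12 WRITE b 24 -> skip
  v13 WRITE c 12 -> drop (> snap)
  v14 WRITE c 12 -> drop (> snap)
  v15 WRITE d 15 -> skip
  v16 WRITE d 46 -> skip
  v17 WRITE d 22 -> skip
  v18 WRITE b 49 -> skip
  v19 WRITE b 22 -> skip
Collected: [(2, 48), (3, 34)]

Answer: v2 48
v3 34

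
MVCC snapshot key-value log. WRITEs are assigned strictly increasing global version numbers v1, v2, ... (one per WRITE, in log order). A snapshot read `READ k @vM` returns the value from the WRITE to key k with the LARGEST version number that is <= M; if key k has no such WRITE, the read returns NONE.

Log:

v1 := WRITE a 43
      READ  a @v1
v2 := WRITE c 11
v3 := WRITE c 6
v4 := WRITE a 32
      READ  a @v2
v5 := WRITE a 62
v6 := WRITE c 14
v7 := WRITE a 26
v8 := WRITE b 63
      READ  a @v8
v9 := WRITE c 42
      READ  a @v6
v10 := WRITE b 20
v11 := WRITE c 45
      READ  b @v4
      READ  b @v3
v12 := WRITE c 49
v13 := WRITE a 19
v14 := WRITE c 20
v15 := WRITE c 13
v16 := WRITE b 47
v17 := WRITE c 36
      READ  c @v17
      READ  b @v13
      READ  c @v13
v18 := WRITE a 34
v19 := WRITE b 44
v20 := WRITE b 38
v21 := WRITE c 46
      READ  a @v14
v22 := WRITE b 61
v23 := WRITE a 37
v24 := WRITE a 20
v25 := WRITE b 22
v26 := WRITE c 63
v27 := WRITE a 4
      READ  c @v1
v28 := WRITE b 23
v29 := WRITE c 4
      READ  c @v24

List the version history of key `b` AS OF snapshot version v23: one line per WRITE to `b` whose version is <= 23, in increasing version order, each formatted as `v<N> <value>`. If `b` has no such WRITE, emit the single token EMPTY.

Scan writes for key=b with version <= 23:
  v1 WRITE a 43 -> skip
  v2 WRITE c 11 -> skip
  v3 WRITE c 6 -> skip
  v4 WRITE a 32 -> skip
  v5 WRITE a 62 -> skip
  v6 WRITE c 14 -> skip
  v7 WRITE a 26 -> skip
  v8 WRITE b 63 -> keep
  v9 WRITE c 42 -> skip
  v10 WRITE b 20 -> keep
  v11 WRITE c 45 -> skip
  v12 WRITE c 49 -> skip
  v13 WRITE a 19 -> skip
  v14 WRITE c 20 -> skip
  v15 WRITE c 13 -> skip
  v16 WRITE b 47 -> keep
  v17 WRITE c 36 -> skip
  v18 WRITE a 34 -> skip
  v19 WRITE b 44 -> keep
  v20 WRITE b 38 -> keep
  v21 WRITE c 46 -> skip
  v22 WRITE b 61 -> keep
  v23 WRITE a 37 -> skip
  v24 WRITE a 20 -> skip
  v25 WRITE b 22 -> drop (> snap)
  v26 WRITE c 63 -> skip
  v27 WRITE a 4 -> skip
  v28 WRITE b 23 -> drop (> snap)
  v29 WRITE c 4 -> skip
Collected: [(8, 63), (10, 20), (16, 47), (19, 44), (20, 38), (22, 61)]

Answer: v8 63
v10 20
v16 47
v19 44
v20 38
v22 61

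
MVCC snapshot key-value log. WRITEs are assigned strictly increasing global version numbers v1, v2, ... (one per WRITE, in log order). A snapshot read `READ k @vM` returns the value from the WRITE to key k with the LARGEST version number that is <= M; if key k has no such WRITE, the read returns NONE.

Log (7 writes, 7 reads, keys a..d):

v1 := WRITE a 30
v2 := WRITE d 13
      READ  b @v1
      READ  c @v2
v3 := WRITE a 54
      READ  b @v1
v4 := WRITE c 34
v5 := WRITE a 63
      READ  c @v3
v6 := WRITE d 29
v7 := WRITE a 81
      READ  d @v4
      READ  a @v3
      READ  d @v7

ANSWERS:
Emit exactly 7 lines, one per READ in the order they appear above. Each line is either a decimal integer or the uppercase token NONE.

Answer: NONE
NONE
NONE
NONE
13
54
29

Derivation:
v1: WRITE a=30  (a history now [(1, 30)])
v2: WRITE d=13  (d history now [(2, 13)])
READ b @v1: history=[] -> no version <= 1 -> NONE
READ c @v2: history=[] -> no version <= 2 -> NONE
v3: WRITE a=54  (a history now [(1, 30), (3, 54)])
READ b @v1: history=[] -> no version <= 1 -> NONE
v4: WRITE c=34  (c history now [(4, 34)])
v5: WRITE a=63  (a history now [(1, 30), (3, 54), (5, 63)])
READ c @v3: history=[(4, 34)] -> no version <= 3 -> NONE
v6: WRITE d=29  (d history now [(2, 13), (6, 29)])
v7: WRITE a=81  (a history now [(1, 30), (3, 54), (5, 63), (7, 81)])
READ d @v4: history=[(2, 13), (6, 29)] -> pick v2 -> 13
READ a @v3: history=[(1, 30), (3, 54), (5, 63), (7, 81)] -> pick v3 -> 54
READ d @v7: history=[(2, 13), (6, 29)] -> pick v6 -> 29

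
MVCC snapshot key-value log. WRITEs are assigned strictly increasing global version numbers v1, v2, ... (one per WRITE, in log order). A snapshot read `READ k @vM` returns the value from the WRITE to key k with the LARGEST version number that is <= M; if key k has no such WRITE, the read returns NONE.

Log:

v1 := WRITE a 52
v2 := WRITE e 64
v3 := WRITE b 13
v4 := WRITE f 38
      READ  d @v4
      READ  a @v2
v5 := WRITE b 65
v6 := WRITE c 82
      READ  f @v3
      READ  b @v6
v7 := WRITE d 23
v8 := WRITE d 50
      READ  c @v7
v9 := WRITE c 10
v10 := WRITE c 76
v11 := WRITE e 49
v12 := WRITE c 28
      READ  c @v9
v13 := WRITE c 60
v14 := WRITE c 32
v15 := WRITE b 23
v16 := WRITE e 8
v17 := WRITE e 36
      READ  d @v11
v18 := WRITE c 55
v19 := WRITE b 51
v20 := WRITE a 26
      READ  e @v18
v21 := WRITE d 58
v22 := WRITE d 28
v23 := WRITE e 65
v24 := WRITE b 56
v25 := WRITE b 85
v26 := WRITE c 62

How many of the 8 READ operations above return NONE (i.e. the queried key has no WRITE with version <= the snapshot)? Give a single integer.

Answer: 2

Derivation:
v1: WRITE a=52  (a history now [(1, 52)])
v2: WRITE e=64  (e history now [(2, 64)])
v3: WRITE b=13  (b history now [(3, 13)])
v4: WRITE f=38  (f history now [(4, 38)])
READ d @v4: history=[] -> no version <= 4 -> NONE
READ a @v2: history=[(1, 52)] -> pick v1 -> 52
v5: WRITE b=65  (b history now [(3, 13), (5, 65)])
v6: WRITE c=82  (c history now [(6, 82)])
READ f @v3: history=[(4, 38)] -> no version <= 3 -> NONE
READ b @v6: history=[(3, 13), (5, 65)] -> pick v5 -> 65
v7: WRITE d=23  (d history now [(7, 23)])
v8: WRITE d=50  (d history now [(7, 23), (8, 50)])
READ c @v7: history=[(6, 82)] -> pick v6 -> 82
v9: WRITE c=10  (c history now [(6, 82), (9, 10)])
v10: WRITE c=76  (c history now [(6, 82), (9, 10), (10, 76)])
v11: WRITE e=49  (e history now [(2, 64), (11, 49)])
v12: WRITE c=28  (c history now [(6, 82), (9, 10), (10, 76), (12, 28)])
READ c @v9: history=[(6, 82), (9, 10), (10, 76), (12, 28)] -> pick v9 -> 10
v13: WRITE c=60  (c history now [(6, 82), (9, 10), (10, 76), (12, 28), (13, 60)])
v14: WRITE c=32  (c history now [(6, 82), (9, 10), (10, 76), (12, 28), (13, 60), (14, 32)])
v15: WRITE b=23  (b history now [(3, 13), (5, 65), (15, 23)])
v16: WRITE e=8  (e history now [(2, 64), (11, 49), (16, 8)])
v17: WRITE e=36  (e history now [(2, 64), (11, 49), (16, 8), (17, 36)])
READ d @v11: history=[(7, 23), (8, 50)] -> pick v8 -> 50
v18: WRITE c=55  (c history now [(6, 82), (9, 10), (10, 76), (12, 28), (13, 60), (14, 32), (18, 55)])
v19: WRITE b=51  (b history now [(3, 13), (5, 65), (15, 23), (19, 51)])
v20: WRITE a=26  (a history now [(1, 52), (20, 26)])
READ e @v18: history=[(2, 64), (11, 49), (16, 8), (17, 36)] -> pick v17 -> 36
v21: WRITE d=58  (d history now [(7, 23), (8, 50), (21, 58)])
v22: WRITE d=28  (d history now [(7, 23), (8, 50), (21, 58), (22, 28)])
v23: WRITE e=65  (e history now [(2, 64), (11, 49), (16, 8), (17, 36), (23, 65)])
v24: WRITE b=56  (b history now [(3, 13), (5, 65), (15, 23), (19, 51), (24, 56)])
v25: WRITE b=85  (b history now [(3, 13), (5, 65), (15, 23), (19, 51), (24, 56), (25, 85)])
v26: WRITE c=62  (c history now [(6, 82), (9, 10), (10, 76), (12, 28), (13, 60), (14, 32), (18, 55), (26, 62)])
Read results in order: ['NONE', '52', 'NONE', '65', '82', '10', '50', '36']
NONE count = 2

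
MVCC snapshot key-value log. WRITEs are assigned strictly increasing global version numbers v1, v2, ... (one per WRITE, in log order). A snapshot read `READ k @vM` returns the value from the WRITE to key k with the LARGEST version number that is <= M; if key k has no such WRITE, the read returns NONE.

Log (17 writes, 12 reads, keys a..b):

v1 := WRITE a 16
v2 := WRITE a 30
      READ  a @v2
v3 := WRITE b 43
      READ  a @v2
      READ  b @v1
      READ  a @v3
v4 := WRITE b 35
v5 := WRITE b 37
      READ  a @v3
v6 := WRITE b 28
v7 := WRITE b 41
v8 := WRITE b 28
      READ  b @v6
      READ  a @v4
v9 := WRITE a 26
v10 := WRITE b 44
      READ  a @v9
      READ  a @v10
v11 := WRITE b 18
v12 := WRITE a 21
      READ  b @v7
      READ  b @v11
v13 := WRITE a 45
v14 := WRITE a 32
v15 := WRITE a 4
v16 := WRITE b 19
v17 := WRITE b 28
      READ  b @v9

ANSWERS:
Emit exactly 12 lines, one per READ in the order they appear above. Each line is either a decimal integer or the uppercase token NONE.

v1: WRITE a=16  (a history now [(1, 16)])
v2: WRITE a=30  (a history now [(1, 16), (2, 30)])
READ a @v2: history=[(1, 16), (2, 30)] -> pick v2 -> 30
v3: WRITE b=43  (b history now [(3, 43)])
READ a @v2: history=[(1, 16), (2, 30)] -> pick v2 -> 30
READ b @v1: history=[(3, 43)] -> no version <= 1 -> NONE
READ a @v3: history=[(1, 16), (2, 30)] -> pick v2 -> 30
v4: WRITE b=35  (b history now [(3, 43), (4, 35)])
v5: WRITE b=37  (b history now [(3, 43), (4, 35), (5, 37)])
READ a @v3: history=[(1, 16), (2, 30)] -> pick v2 -> 30
v6: WRITE b=28  (b history now [(3, 43), (4, 35), (5, 37), (6, 28)])
v7: WRITE b=41  (b history now [(3, 43), (4, 35), (5, 37), (6, 28), (7, 41)])
v8: WRITE b=28  (b history now [(3, 43), (4, 35), (5, 37), (6, 28), (7, 41), (8, 28)])
READ b @v6: history=[(3, 43), (4, 35), (5, 37), (6, 28), (7, 41), (8, 28)] -> pick v6 -> 28
READ a @v4: history=[(1, 16), (2, 30)] -> pick v2 -> 30
v9: WRITE a=26  (a history now [(1, 16), (2, 30), (9, 26)])
v10: WRITE b=44  (b history now [(3, 43), (4, 35), (5, 37), (6, 28), (7, 41), (8, 28), (10, 44)])
READ a @v9: history=[(1, 16), (2, 30), (9, 26)] -> pick v9 -> 26
READ a @v10: history=[(1, 16), (2, 30), (9, 26)] -> pick v9 -> 26
v11: WRITE b=18  (b history now [(3, 43), (4, 35), (5, 37), (6, 28), (7, 41), (8, 28), (10, 44), (11, 18)])
v12: WRITE a=21  (a history now [(1, 16), (2, 30), (9, 26), (12, 21)])
READ b @v7: history=[(3, 43), (4, 35), (5, 37), (6, 28), (7, 41), (8, 28), (10, 44), (11, 18)] -> pick v7 -> 41
READ b @v11: history=[(3, 43), (4, 35), (5, 37), (6, 28), (7, 41), (8, 28), (10, 44), (11, 18)] -> pick v11 -> 18
v13: WRITE a=45  (a history now [(1, 16), (2, 30), (9, 26), (12, 21), (13, 45)])
v14: WRITE a=32  (a history now [(1, 16), (2, 30), (9, 26), (12, 21), (13, 45), (14, 32)])
v15: WRITE a=4  (a history now [(1, 16), (2, 30), (9, 26), (12, 21), (13, 45), (14, 32), (15, 4)])
v16: WRITE b=19  (b history now [(3, 43), (4, 35), (5, 37), (6, 28), (7, 41), (8, 28), (10, 44), (11, 18), (16, 19)])
v17: WRITE b=28  (b history now [(3, 43), (4, 35), (5, 37), (6, 28), (7, 41), (8, 28), (10, 44), (11, 18), (16, 19), (17, 28)])
READ b @v9: history=[(3, 43), (4, 35), (5, 37), (6, 28), (7, 41), (8, 28), (10, 44), (11, 18), (16, 19), (17, 28)] -> pick v8 -> 28

Answer: 30
30
NONE
30
30
28
30
26
26
41
18
28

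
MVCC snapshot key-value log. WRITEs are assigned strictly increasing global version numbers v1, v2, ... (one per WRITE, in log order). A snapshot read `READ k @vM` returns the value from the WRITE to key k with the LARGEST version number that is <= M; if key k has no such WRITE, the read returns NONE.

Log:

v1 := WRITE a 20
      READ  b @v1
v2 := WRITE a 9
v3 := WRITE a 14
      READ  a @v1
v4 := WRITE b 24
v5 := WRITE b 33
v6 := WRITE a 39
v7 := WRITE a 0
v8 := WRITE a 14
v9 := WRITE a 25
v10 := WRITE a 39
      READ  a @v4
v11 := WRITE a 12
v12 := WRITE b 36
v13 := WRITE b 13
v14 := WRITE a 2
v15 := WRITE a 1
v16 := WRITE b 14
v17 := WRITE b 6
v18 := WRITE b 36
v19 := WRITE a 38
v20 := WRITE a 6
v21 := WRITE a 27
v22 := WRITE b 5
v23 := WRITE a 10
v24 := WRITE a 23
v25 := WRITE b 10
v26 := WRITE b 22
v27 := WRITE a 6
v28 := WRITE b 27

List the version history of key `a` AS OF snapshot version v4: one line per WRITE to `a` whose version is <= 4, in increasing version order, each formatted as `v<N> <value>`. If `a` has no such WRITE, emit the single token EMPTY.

Answer: v1 20
v2 9
v3 14

Derivation:
Scan writes for key=a with version <= 4:
  v1 WRITE a 20 -> keep
  v2 WRITE a 9 -> keep
  v3 WRITE a 14 -> keep
  v4 WRITE b 24 -> skip
  v5 WRITE b 33 -> skip
  v6 WRITE a 39 -> drop (> snap)
  v7 WRITE a 0 -> drop (> snap)
  v8 WRITE a 14 -> drop (> snap)
  v9 WRITE a 25 -> drop (> snap)
  v10 WRITE a 39 -> drop (> snap)
  v11 WRITE a 12 -> drop (> snap)
  v12 WRITE b 36 -> skip
  v13 WRITE b 13 -> skip
  v14 WRITE a 2 -> drop (> snap)
  v15 WRITE a 1 -> drop (> snap)
  v16 WRITE b 14 -> skip
  v17 WRITE b 6 -> skip
  v18 WRITE b 36 -> skip
  v19 WRITE a 38 -> drop (> snap)
  v20 WRITE a 6 -> drop (> snap)
  v21 WRITE a 27 -> drop (> snap)
  v22 WRITE b 5 -> skip
  v23 WRITE a 10 -> drop (> snap)
  v24 WRITE a 23 -> drop (> snap)
  v25 WRITE b 10 -> skip
  v26 WRITE b 22 -> skip
  v27 WRITE a 6 -> drop (> snap)
  v28 WRITE b 27 -> skip
Collected: [(1, 20), (2, 9), (3, 14)]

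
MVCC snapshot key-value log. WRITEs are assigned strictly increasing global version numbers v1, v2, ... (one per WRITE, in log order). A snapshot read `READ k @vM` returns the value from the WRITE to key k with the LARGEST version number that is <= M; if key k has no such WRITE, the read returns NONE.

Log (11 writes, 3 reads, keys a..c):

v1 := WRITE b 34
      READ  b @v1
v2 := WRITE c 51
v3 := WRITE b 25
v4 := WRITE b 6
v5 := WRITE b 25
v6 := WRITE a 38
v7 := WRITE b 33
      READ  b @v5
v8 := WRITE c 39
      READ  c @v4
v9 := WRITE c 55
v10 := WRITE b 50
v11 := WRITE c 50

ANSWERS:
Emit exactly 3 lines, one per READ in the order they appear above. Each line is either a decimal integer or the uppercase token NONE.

v1: WRITE b=34  (b history now [(1, 34)])
READ b @v1: history=[(1, 34)] -> pick v1 -> 34
v2: WRITE c=51  (c history now [(2, 51)])
v3: WRITE b=25  (b history now [(1, 34), (3, 25)])
v4: WRITE b=6  (b history now [(1, 34), (3, 25), (4, 6)])
v5: WRITE b=25  (b history now [(1, 34), (3, 25), (4, 6), (5, 25)])
v6: WRITE a=38  (a history now [(6, 38)])
v7: WRITE b=33  (b history now [(1, 34), (3, 25), (4, 6), (5, 25), (7, 33)])
READ b @v5: history=[(1, 34), (3, 25), (4, 6), (5, 25), (7, 33)] -> pick v5 -> 25
v8: WRITE c=39  (c history now [(2, 51), (8, 39)])
READ c @v4: history=[(2, 51), (8, 39)] -> pick v2 -> 51
v9: WRITE c=55  (c history now [(2, 51), (8, 39), (9, 55)])
v10: WRITE b=50  (b history now [(1, 34), (3, 25), (4, 6), (5, 25), (7, 33), (10, 50)])
v11: WRITE c=50  (c history now [(2, 51), (8, 39), (9, 55), (11, 50)])

Answer: 34
25
51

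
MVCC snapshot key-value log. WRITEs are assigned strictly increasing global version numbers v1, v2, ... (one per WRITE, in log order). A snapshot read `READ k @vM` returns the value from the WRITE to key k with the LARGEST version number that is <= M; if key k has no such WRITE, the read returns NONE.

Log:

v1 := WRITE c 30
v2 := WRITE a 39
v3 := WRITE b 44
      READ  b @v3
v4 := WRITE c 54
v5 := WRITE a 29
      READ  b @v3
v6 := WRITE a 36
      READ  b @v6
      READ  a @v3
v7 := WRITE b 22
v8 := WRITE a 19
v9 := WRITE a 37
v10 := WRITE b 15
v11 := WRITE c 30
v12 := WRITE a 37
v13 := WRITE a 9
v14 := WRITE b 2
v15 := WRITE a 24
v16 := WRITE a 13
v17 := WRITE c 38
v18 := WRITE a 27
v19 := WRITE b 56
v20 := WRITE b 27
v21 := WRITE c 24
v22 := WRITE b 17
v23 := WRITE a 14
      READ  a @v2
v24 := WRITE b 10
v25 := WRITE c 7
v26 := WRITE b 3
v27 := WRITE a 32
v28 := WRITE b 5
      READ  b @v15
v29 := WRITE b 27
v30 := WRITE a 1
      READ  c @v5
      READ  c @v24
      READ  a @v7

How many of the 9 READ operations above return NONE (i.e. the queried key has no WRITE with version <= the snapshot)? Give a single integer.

Answer: 0

Derivation:
v1: WRITE c=30  (c history now [(1, 30)])
v2: WRITE a=39  (a history now [(2, 39)])
v3: WRITE b=44  (b history now [(3, 44)])
READ b @v3: history=[(3, 44)] -> pick v3 -> 44
v4: WRITE c=54  (c history now [(1, 30), (4, 54)])
v5: WRITE a=29  (a history now [(2, 39), (5, 29)])
READ b @v3: history=[(3, 44)] -> pick v3 -> 44
v6: WRITE a=36  (a history now [(2, 39), (5, 29), (6, 36)])
READ b @v6: history=[(3, 44)] -> pick v3 -> 44
READ a @v3: history=[(2, 39), (5, 29), (6, 36)] -> pick v2 -> 39
v7: WRITE b=22  (b history now [(3, 44), (7, 22)])
v8: WRITE a=19  (a history now [(2, 39), (5, 29), (6, 36), (8, 19)])
v9: WRITE a=37  (a history now [(2, 39), (5, 29), (6, 36), (8, 19), (9, 37)])
v10: WRITE b=15  (b history now [(3, 44), (7, 22), (10, 15)])
v11: WRITE c=30  (c history now [(1, 30), (4, 54), (11, 30)])
v12: WRITE a=37  (a history now [(2, 39), (5, 29), (6, 36), (8, 19), (9, 37), (12, 37)])
v13: WRITE a=9  (a history now [(2, 39), (5, 29), (6, 36), (8, 19), (9, 37), (12, 37), (13, 9)])
v14: WRITE b=2  (b history now [(3, 44), (7, 22), (10, 15), (14, 2)])
v15: WRITE a=24  (a history now [(2, 39), (5, 29), (6, 36), (8, 19), (9, 37), (12, 37), (13, 9), (15, 24)])
v16: WRITE a=13  (a history now [(2, 39), (5, 29), (6, 36), (8, 19), (9, 37), (12, 37), (13, 9), (15, 24), (16, 13)])
v17: WRITE c=38  (c history now [(1, 30), (4, 54), (11, 30), (17, 38)])
v18: WRITE a=27  (a history now [(2, 39), (5, 29), (6, 36), (8, 19), (9, 37), (12, 37), (13, 9), (15, 24), (16, 13), (18, 27)])
v19: WRITE b=56  (b history now [(3, 44), (7, 22), (10, 15), (14, 2), (19, 56)])
v20: WRITE b=27  (b history now [(3, 44), (7, 22), (10, 15), (14, 2), (19, 56), (20, 27)])
v21: WRITE c=24  (c history now [(1, 30), (4, 54), (11, 30), (17, 38), (21, 24)])
v22: WRITE b=17  (b history now [(3, 44), (7, 22), (10, 15), (14, 2), (19, 56), (20, 27), (22, 17)])
v23: WRITE a=14  (a history now [(2, 39), (5, 29), (6, 36), (8, 19), (9, 37), (12, 37), (13, 9), (15, 24), (16, 13), (18, 27), (23, 14)])
READ a @v2: history=[(2, 39), (5, 29), (6, 36), (8, 19), (9, 37), (12, 37), (13, 9), (15, 24), (16, 13), (18, 27), (23, 14)] -> pick v2 -> 39
v24: WRITE b=10  (b history now [(3, 44), (7, 22), (10, 15), (14, 2), (19, 56), (20, 27), (22, 17), (24, 10)])
v25: WRITE c=7  (c history now [(1, 30), (4, 54), (11, 30), (17, 38), (21, 24), (25, 7)])
v26: WRITE b=3  (b history now [(3, 44), (7, 22), (10, 15), (14, 2), (19, 56), (20, 27), (22, 17), (24, 10), (26, 3)])
v27: WRITE a=32  (a history now [(2, 39), (5, 29), (6, 36), (8, 19), (9, 37), (12, 37), (13, 9), (15, 24), (16, 13), (18, 27), (23, 14), (27, 32)])
v28: WRITE b=5  (b history now [(3, 44), (7, 22), (10, 15), (14, 2), (19, 56), (20, 27), (22, 17), (24, 10), (26, 3), (28, 5)])
READ b @v15: history=[(3, 44), (7, 22), (10, 15), (14, 2), (19, 56), (20, 27), (22, 17), (24, 10), (26, 3), (28, 5)] -> pick v14 -> 2
v29: WRITE b=27  (b history now [(3, 44), (7, 22), (10, 15), (14, 2), (19, 56), (20, 27), (22, 17), (24, 10), (26, 3), (28, 5), (29, 27)])
v30: WRITE a=1  (a history now [(2, 39), (5, 29), (6, 36), (8, 19), (9, 37), (12, 37), (13, 9), (15, 24), (16, 13), (18, 27), (23, 14), (27, 32), (30, 1)])
READ c @v5: history=[(1, 30), (4, 54), (11, 30), (17, 38), (21, 24), (25, 7)] -> pick v4 -> 54
READ c @v24: history=[(1, 30), (4, 54), (11, 30), (17, 38), (21, 24), (25, 7)] -> pick v21 -> 24
READ a @v7: history=[(2, 39), (5, 29), (6, 36), (8, 19), (9, 37), (12, 37), (13, 9), (15, 24), (16, 13), (18, 27), (23, 14), (27, 32), (30, 1)] -> pick v6 -> 36
Read results in order: ['44', '44', '44', '39', '39', '2', '54', '24', '36']
NONE count = 0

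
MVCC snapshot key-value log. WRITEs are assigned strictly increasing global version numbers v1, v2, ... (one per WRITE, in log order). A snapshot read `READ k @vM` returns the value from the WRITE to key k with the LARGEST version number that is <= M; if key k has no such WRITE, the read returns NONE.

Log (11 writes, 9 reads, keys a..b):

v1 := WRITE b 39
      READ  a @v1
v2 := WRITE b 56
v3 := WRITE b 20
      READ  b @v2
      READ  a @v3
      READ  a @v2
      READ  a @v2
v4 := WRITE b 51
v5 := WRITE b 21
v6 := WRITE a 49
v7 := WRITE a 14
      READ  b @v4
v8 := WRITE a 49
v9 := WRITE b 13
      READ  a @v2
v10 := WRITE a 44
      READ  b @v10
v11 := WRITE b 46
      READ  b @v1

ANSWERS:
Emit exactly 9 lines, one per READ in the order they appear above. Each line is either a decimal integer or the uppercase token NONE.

v1: WRITE b=39  (b history now [(1, 39)])
READ a @v1: history=[] -> no version <= 1 -> NONE
v2: WRITE b=56  (b history now [(1, 39), (2, 56)])
v3: WRITE b=20  (b history now [(1, 39), (2, 56), (3, 20)])
READ b @v2: history=[(1, 39), (2, 56), (3, 20)] -> pick v2 -> 56
READ a @v3: history=[] -> no version <= 3 -> NONE
READ a @v2: history=[] -> no version <= 2 -> NONE
READ a @v2: history=[] -> no version <= 2 -> NONE
v4: WRITE b=51  (b history now [(1, 39), (2, 56), (3, 20), (4, 51)])
v5: WRITE b=21  (b history now [(1, 39), (2, 56), (3, 20), (4, 51), (5, 21)])
v6: WRITE a=49  (a history now [(6, 49)])
v7: WRITE a=14  (a history now [(6, 49), (7, 14)])
READ b @v4: history=[(1, 39), (2, 56), (3, 20), (4, 51), (5, 21)] -> pick v4 -> 51
v8: WRITE a=49  (a history now [(6, 49), (7, 14), (8, 49)])
v9: WRITE b=13  (b history now [(1, 39), (2, 56), (3, 20), (4, 51), (5, 21), (9, 13)])
READ a @v2: history=[(6, 49), (7, 14), (8, 49)] -> no version <= 2 -> NONE
v10: WRITE a=44  (a history now [(6, 49), (7, 14), (8, 49), (10, 44)])
READ b @v10: history=[(1, 39), (2, 56), (3, 20), (4, 51), (5, 21), (9, 13)] -> pick v9 -> 13
v11: WRITE b=46  (b history now [(1, 39), (2, 56), (3, 20), (4, 51), (5, 21), (9, 13), (11, 46)])
READ b @v1: history=[(1, 39), (2, 56), (3, 20), (4, 51), (5, 21), (9, 13), (11, 46)] -> pick v1 -> 39

Answer: NONE
56
NONE
NONE
NONE
51
NONE
13
39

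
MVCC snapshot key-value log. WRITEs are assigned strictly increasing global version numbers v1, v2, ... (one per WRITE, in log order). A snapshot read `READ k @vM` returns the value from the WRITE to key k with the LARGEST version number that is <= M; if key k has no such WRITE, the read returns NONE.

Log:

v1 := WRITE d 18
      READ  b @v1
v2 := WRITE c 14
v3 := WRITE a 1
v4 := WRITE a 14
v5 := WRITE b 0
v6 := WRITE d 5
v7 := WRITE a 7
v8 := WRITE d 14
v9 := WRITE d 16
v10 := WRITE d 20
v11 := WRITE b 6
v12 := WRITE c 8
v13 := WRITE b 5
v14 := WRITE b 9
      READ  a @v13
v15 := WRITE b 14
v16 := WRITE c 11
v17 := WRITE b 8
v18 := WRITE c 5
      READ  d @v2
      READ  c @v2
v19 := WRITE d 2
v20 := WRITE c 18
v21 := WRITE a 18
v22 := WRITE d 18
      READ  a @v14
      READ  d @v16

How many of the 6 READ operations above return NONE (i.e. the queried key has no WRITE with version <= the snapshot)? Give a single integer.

v1: WRITE d=18  (d history now [(1, 18)])
READ b @v1: history=[] -> no version <= 1 -> NONE
v2: WRITE c=14  (c history now [(2, 14)])
v3: WRITE a=1  (a history now [(3, 1)])
v4: WRITE a=14  (a history now [(3, 1), (4, 14)])
v5: WRITE b=0  (b history now [(5, 0)])
v6: WRITE d=5  (d history now [(1, 18), (6, 5)])
v7: WRITE a=7  (a history now [(3, 1), (4, 14), (7, 7)])
v8: WRITE d=14  (d history now [(1, 18), (6, 5), (8, 14)])
v9: WRITE d=16  (d history now [(1, 18), (6, 5), (8, 14), (9, 16)])
v10: WRITE d=20  (d history now [(1, 18), (6, 5), (8, 14), (9, 16), (10, 20)])
v11: WRITE b=6  (b history now [(5, 0), (11, 6)])
v12: WRITE c=8  (c history now [(2, 14), (12, 8)])
v13: WRITE b=5  (b history now [(5, 0), (11, 6), (13, 5)])
v14: WRITE b=9  (b history now [(5, 0), (11, 6), (13, 5), (14, 9)])
READ a @v13: history=[(3, 1), (4, 14), (7, 7)] -> pick v7 -> 7
v15: WRITE b=14  (b history now [(5, 0), (11, 6), (13, 5), (14, 9), (15, 14)])
v16: WRITE c=11  (c history now [(2, 14), (12, 8), (16, 11)])
v17: WRITE b=8  (b history now [(5, 0), (11, 6), (13, 5), (14, 9), (15, 14), (17, 8)])
v18: WRITE c=5  (c history now [(2, 14), (12, 8), (16, 11), (18, 5)])
READ d @v2: history=[(1, 18), (6, 5), (8, 14), (9, 16), (10, 20)] -> pick v1 -> 18
READ c @v2: history=[(2, 14), (12, 8), (16, 11), (18, 5)] -> pick v2 -> 14
v19: WRITE d=2  (d history now [(1, 18), (6, 5), (8, 14), (9, 16), (10, 20), (19, 2)])
v20: WRITE c=18  (c history now [(2, 14), (12, 8), (16, 11), (18, 5), (20, 18)])
v21: WRITE a=18  (a history now [(3, 1), (4, 14), (7, 7), (21, 18)])
v22: WRITE d=18  (d history now [(1, 18), (6, 5), (8, 14), (9, 16), (10, 20), (19, 2), (22, 18)])
READ a @v14: history=[(3, 1), (4, 14), (7, 7), (21, 18)] -> pick v7 -> 7
READ d @v16: history=[(1, 18), (6, 5), (8, 14), (9, 16), (10, 20), (19, 2), (22, 18)] -> pick v10 -> 20
Read results in order: ['NONE', '7', '18', '14', '7', '20']
NONE count = 1

Answer: 1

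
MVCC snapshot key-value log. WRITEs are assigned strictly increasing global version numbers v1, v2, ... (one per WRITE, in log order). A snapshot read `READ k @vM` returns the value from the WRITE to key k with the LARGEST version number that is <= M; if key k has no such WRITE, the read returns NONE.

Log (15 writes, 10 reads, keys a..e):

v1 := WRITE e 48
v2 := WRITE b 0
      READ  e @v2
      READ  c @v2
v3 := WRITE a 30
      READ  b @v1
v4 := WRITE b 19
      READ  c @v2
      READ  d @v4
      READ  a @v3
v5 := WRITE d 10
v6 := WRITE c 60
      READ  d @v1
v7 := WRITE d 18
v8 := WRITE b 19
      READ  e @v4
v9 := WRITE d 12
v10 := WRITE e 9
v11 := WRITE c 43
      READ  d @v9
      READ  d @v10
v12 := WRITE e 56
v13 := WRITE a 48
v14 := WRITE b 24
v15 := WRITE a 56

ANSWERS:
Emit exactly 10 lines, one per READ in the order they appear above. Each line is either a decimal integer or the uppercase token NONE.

v1: WRITE e=48  (e history now [(1, 48)])
v2: WRITE b=0  (b history now [(2, 0)])
READ e @v2: history=[(1, 48)] -> pick v1 -> 48
READ c @v2: history=[] -> no version <= 2 -> NONE
v3: WRITE a=30  (a history now [(3, 30)])
READ b @v1: history=[(2, 0)] -> no version <= 1 -> NONE
v4: WRITE b=19  (b history now [(2, 0), (4, 19)])
READ c @v2: history=[] -> no version <= 2 -> NONE
READ d @v4: history=[] -> no version <= 4 -> NONE
READ a @v3: history=[(3, 30)] -> pick v3 -> 30
v5: WRITE d=10  (d history now [(5, 10)])
v6: WRITE c=60  (c history now [(6, 60)])
READ d @v1: history=[(5, 10)] -> no version <= 1 -> NONE
v7: WRITE d=18  (d history now [(5, 10), (7, 18)])
v8: WRITE b=19  (b history now [(2, 0), (4, 19), (8, 19)])
READ e @v4: history=[(1, 48)] -> pick v1 -> 48
v9: WRITE d=12  (d history now [(5, 10), (7, 18), (9, 12)])
v10: WRITE e=9  (e history now [(1, 48), (10, 9)])
v11: WRITE c=43  (c history now [(6, 60), (11, 43)])
READ d @v9: history=[(5, 10), (7, 18), (9, 12)] -> pick v9 -> 12
READ d @v10: history=[(5, 10), (7, 18), (9, 12)] -> pick v9 -> 12
v12: WRITE e=56  (e history now [(1, 48), (10, 9), (12, 56)])
v13: WRITE a=48  (a history now [(3, 30), (13, 48)])
v14: WRITE b=24  (b history now [(2, 0), (4, 19), (8, 19), (14, 24)])
v15: WRITE a=56  (a history now [(3, 30), (13, 48), (15, 56)])

Answer: 48
NONE
NONE
NONE
NONE
30
NONE
48
12
12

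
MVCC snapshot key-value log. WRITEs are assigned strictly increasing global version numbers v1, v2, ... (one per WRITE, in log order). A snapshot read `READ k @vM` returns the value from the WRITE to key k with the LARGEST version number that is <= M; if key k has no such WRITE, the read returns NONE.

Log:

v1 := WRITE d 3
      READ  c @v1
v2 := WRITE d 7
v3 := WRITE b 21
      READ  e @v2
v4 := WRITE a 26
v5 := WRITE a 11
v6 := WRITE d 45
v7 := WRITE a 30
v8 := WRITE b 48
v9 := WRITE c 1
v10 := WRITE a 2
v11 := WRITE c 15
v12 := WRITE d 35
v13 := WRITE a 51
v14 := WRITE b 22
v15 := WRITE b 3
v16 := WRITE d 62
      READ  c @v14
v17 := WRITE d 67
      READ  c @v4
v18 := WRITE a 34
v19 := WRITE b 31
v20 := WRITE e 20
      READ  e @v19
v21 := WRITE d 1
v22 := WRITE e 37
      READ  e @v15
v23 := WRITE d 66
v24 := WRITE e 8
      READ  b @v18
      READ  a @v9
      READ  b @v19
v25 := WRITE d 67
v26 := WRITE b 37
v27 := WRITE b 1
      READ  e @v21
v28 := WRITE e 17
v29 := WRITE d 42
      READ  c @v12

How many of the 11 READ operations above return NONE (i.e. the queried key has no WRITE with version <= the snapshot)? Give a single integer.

Answer: 5

Derivation:
v1: WRITE d=3  (d history now [(1, 3)])
READ c @v1: history=[] -> no version <= 1 -> NONE
v2: WRITE d=7  (d history now [(1, 3), (2, 7)])
v3: WRITE b=21  (b history now [(3, 21)])
READ e @v2: history=[] -> no version <= 2 -> NONE
v4: WRITE a=26  (a history now [(4, 26)])
v5: WRITE a=11  (a history now [(4, 26), (5, 11)])
v6: WRITE d=45  (d history now [(1, 3), (2, 7), (6, 45)])
v7: WRITE a=30  (a history now [(4, 26), (5, 11), (7, 30)])
v8: WRITE b=48  (b history now [(3, 21), (8, 48)])
v9: WRITE c=1  (c history now [(9, 1)])
v10: WRITE a=2  (a history now [(4, 26), (5, 11), (7, 30), (10, 2)])
v11: WRITE c=15  (c history now [(9, 1), (11, 15)])
v12: WRITE d=35  (d history now [(1, 3), (2, 7), (6, 45), (12, 35)])
v13: WRITE a=51  (a history now [(4, 26), (5, 11), (7, 30), (10, 2), (13, 51)])
v14: WRITE b=22  (b history now [(3, 21), (8, 48), (14, 22)])
v15: WRITE b=3  (b history now [(3, 21), (8, 48), (14, 22), (15, 3)])
v16: WRITE d=62  (d history now [(1, 3), (2, 7), (6, 45), (12, 35), (16, 62)])
READ c @v14: history=[(9, 1), (11, 15)] -> pick v11 -> 15
v17: WRITE d=67  (d history now [(1, 3), (2, 7), (6, 45), (12, 35), (16, 62), (17, 67)])
READ c @v4: history=[(9, 1), (11, 15)] -> no version <= 4 -> NONE
v18: WRITE a=34  (a history now [(4, 26), (5, 11), (7, 30), (10, 2), (13, 51), (18, 34)])
v19: WRITE b=31  (b history now [(3, 21), (8, 48), (14, 22), (15, 3), (19, 31)])
v20: WRITE e=20  (e history now [(20, 20)])
READ e @v19: history=[(20, 20)] -> no version <= 19 -> NONE
v21: WRITE d=1  (d history now [(1, 3), (2, 7), (6, 45), (12, 35), (16, 62), (17, 67), (21, 1)])
v22: WRITE e=37  (e history now [(20, 20), (22, 37)])
READ e @v15: history=[(20, 20), (22, 37)] -> no version <= 15 -> NONE
v23: WRITE d=66  (d history now [(1, 3), (2, 7), (6, 45), (12, 35), (16, 62), (17, 67), (21, 1), (23, 66)])
v24: WRITE e=8  (e history now [(20, 20), (22, 37), (24, 8)])
READ b @v18: history=[(3, 21), (8, 48), (14, 22), (15, 3), (19, 31)] -> pick v15 -> 3
READ a @v9: history=[(4, 26), (5, 11), (7, 30), (10, 2), (13, 51), (18, 34)] -> pick v7 -> 30
READ b @v19: history=[(3, 21), (8, 48), (14, 22), (15, 3), (19, 31)] -> pick v19 -> 31
v25: WRITE d=67  (d history now [(1, 3), (2, 7), (6, 45), (12, 35), (16, 62), (17, 67), (21, 1), (23, 66), (25, 67)])
v26: WRITE b=37  (b history now [(3, 21), (8, 48), (14, 22), (15, 3), (19, 31), (26, 37)])
v27: WRITE b=1  (b history now [(3, 21), (8, 48), (14, 22), (15, 3), (19, 31), (26, 37), (27, 1)])
READ e @v21: history=[(20, 20), (22, 37), (24, 8)] -> pick v20 -> 20
v28: WRITE e=17  (e history now [(20, 20), (22, 37), (24, 8), (28, 17)])
v29: WRITE d=42  (d history now [(1, 3), (2, 7), (6, 45), (12, 35), (16, 62), (17, 67), (21, 1), (23, 66), (25, 67), (29, 42)])
READ c @v12: history=[(9, 1), (11, 15)] -> pick v11 -> 15
Read results in order: ['NONE', 'NONE', '15', 'NONE', 'NONE', 'NONE', '3', '30', '31', '20', '15']
NONE count = 5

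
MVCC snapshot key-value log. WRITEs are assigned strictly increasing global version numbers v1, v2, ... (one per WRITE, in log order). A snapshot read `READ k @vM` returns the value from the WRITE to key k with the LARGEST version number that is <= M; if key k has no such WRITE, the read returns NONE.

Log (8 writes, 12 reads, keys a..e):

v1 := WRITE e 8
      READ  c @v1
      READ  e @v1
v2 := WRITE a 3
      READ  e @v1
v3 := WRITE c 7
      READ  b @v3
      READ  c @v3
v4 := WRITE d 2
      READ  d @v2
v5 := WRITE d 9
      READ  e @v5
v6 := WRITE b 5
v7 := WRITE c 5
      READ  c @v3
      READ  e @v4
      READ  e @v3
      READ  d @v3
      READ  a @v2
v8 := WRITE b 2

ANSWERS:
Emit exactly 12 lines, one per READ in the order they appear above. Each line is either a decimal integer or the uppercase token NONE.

v1: WRITE e=8  (e history now [(1, 8)])
READ c @v1: history=[] -> no version <= 1 -> NONE
READ e @v1: history=[(1, 8)] -> pick v1 -> 8
v2: WRITE a=3  (a history now [(2, 3)])
READ e @v1: history=[(1, 8)] -> pick v1 -> 8
v3: WRITE c=7  (c history now [(3, 7)])
READ b @v3: history=[] -> no version <= 3 -> NONE
READ c @v3: history=[(3, 7)] -> pick v3 -> 7
v4: WRITE d=2  (d history now [(4, 2)])
READ d @v2: history=[(4, 2)] -> no version <= 2 -> NONE
v5: WRITE d=9  (d history now [(4, 2), (5, 9)])
READ e @v5: history=[(1, 8)] -> pick v1 -> 8
v6: WRITE b=5  (b history now [(6, 5)])
v7: WRITE c=5  (c history now [(3, 7), (7, 5)])
READ c @v3: history=[(3, 7), (7, 5)] -> pick v3 -> 7
READ e @v4: history=[(1, 8)] -> pick v1 -> 8
READ e @v3: history=[(1, 8)] -> pick v1 -> 8
READ d @v3: history=[(4, 2), (5, 9)] -> no version <= 3 -> NONE
READ a @v2: history=[(2, 3)] -> pick v2 -> 3
v8: WRITE b=2  (b history now [(6, 5), (8, 2)])

Answer: NONE
8
8
NONE
7
NONE
8
7
8
8
NONE
3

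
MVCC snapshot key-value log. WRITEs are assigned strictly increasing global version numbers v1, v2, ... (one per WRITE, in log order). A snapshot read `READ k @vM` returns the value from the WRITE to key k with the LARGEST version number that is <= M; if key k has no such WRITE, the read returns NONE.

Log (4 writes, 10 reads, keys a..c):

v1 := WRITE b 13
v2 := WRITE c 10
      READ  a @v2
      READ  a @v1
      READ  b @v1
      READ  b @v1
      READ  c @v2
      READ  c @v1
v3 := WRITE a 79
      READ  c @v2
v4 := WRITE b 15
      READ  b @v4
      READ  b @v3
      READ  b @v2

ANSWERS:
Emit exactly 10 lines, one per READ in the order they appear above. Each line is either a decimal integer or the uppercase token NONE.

v1: WRITE b=13  (b history now [(1, 13)])
v2: WRITE c=10  (c history now [(2, 10)])
READ a @v2: history=[] -> no version <= 2 -> NONE
READ a @v1: history=[] -> no version <= 1 -> NONE
READ b @v1: history=[(1, 13)] -> pick v1 -> 13
READ b @v1: history=[(1, 13)] -> pick v1 -> 13
READ c @v2: history=[(2, 10)] -> pick v2 -> 10
READ c @v1: history=[(2, 10)] -> no version <= 1 -> NONE
v3: WRITE a=79  (a history now [(3, 79)])
READ c @v2: history=[(2, 10)] -> pick v2 -> 10
v4: WRITE b=15  (b history now [(1, 13), (4, 15)])
READ b @v4: history=[(1, 13), (4, 15)] -> pick v4 -> 15
READ b @v3: history=[(1, 13), (4, 15)] -> pick v1 -> 13
READ b @v2: history=[(1, 13), (4, 15)] -> pick v1 -> 13

Answer: NONE
NONE
13
13
10
NONE
10
15
13
13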